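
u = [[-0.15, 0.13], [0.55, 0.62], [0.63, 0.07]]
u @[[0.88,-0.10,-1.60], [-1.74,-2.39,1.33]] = [[-0.36, -0.3, 0.41],[-0.59, -1.54, -0.06],[0.43, -0.23, -0.91]]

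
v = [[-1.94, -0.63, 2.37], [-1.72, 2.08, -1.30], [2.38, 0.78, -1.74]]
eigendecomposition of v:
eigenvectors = [[0.72, 0.26, -0.05], [0.05, 0.82, 0.98], [-0.69, 0.51, 0.17]]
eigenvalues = [-4.27, 0.73, 1.94]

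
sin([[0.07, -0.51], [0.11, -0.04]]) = [[0.07,-0.51], [0.11,-0.04]]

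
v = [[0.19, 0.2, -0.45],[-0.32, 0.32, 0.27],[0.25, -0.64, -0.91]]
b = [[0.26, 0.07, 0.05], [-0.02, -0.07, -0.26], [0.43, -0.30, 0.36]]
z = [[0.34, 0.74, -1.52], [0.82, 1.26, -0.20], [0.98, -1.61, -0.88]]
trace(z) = 0.72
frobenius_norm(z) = 3.10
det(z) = 3.79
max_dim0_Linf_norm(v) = 0.91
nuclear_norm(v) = 1.93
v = b @ z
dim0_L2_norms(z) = [1.32, 2.17, 1.77]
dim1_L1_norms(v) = [0.84, 0.91, 1.8]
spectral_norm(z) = 2.19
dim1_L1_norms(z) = [2.6, 2.28, 3.47]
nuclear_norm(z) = 5.06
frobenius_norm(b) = 0.74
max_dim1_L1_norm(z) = 3.47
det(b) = -0.03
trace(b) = 0.55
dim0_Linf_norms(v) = [0.32, 0.64, 0.91]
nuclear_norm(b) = 1.11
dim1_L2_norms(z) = [1.72, 1.52, 2.08]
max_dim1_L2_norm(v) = 1.14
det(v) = -0.12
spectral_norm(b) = 0.68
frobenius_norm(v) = 1.36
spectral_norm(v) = 1.27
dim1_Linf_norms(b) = [0.26, 0.26, 0.43]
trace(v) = -0.40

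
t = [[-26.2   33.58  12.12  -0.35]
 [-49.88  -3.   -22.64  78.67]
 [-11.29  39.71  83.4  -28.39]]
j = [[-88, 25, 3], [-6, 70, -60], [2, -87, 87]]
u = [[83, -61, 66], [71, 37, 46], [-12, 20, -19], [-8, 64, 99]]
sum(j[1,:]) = 4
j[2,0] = 2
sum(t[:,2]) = 72.88000000000001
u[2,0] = -12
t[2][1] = 39.71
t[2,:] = [-11.29, 39.71, 83.4, -28.39]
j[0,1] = 25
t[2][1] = 39.71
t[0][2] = 12.12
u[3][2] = 99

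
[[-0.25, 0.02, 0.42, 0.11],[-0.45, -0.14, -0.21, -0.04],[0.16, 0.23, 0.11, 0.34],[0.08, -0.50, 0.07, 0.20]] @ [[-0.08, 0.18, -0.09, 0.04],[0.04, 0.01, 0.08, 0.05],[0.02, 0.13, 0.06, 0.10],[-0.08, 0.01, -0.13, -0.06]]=[[0.02, 0.01, 0.03, 0.03], [0.03, -0.11, 0.02, -0.04], [-0.03, 0.05, -0.03, 0.01], [-0.04, 0.02, -0.07, -0.03]]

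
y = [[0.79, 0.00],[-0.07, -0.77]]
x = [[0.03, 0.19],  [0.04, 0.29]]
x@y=[[0.01, -0.15], [0.01, -0.22]]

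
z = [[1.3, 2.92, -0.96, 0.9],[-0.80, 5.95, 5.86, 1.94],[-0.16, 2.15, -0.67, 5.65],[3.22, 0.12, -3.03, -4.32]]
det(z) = -101.76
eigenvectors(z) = [[-0.28-0.31j, (-0.28+0.31j), 0.69+0.00j, (0.39+0j)], [(0.39+0.21j), 0.39-0.21j, -0.43+0.00j, 0.88+0.00j], [(-0.67+0j), (-0.67-0j), 0.57+0.00j, (0.26+0j)], [-0.42j, 0.00+0.42j, (0.13+0j), 0.05+0.00j]]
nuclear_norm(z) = 21.22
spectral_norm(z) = 10.19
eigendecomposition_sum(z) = [[1.67-0.86j, (-0.13+0.09j), -1.84+0.54j, (-1.09+2.38j)],[(-1.36+1.46j), 0.10-0.13j, (1.65-1.2j), 0.25-2.77j],[(0.79-2.91j), -0.04+0.25j, -1.35+2.77j, (1.64+3.86j)],[(1.82+0.5j), -0.16-0.02j, -1.73-0.85j, -2.42+1.02j]] + [[1.67+0.86j, -0.13-0.09j, -1.84-0.54j, (-1.09-2.38j)],[(-1.36-1.46j), (0.1+0.13j), (1.65+1.2j), (0.25+2.77j)],[(0.79+2.91j), -0.04-0.25j, (-1.35-2.77j), (1.64-3.86j)],[(1.82-0.5j), -0.16+0.02j, (-1.73+0.85j), (-2.42-1.02j)]] + [[(-2.26+0j), (0.52+0j), 1.25-0.00j, 1.91+0.00j], [1.42-0.00j, (-0.32-0j), (-0.79+0j), -1.20-0.00j], [-1.88+0.00j, 0.43+0.00j, (1.05-0j), (1.6+0j)], [(-0.44+0j), (0.1+0j), 0.24-0.00j, 0.37+0.00j]] + [[0.22+0.00j, 2.66+0.00j, 1.47+0.00j, (1.16+0j)], [0.51+0.00j, (6.08+0j), 3.34+0.00j, 2.65+0.00j], [(0.15+0j), 1.79+0.00j, (0.99+0j), 0.78+0.00j], [(0.03+0j), (0.33+0j), 0.18+0.00j, 0.14+0.00j]]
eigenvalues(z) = [(-2.01+2.79j), (-2.01-2.79j), (-1.16+0j), (7.43+0j)]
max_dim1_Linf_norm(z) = 5.95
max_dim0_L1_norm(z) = 12.81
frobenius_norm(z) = 12.70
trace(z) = 2.26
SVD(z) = [[0.14, -0.08, 0.63, -0.76],  [0.77, -0.61, -0.03, 0.19],  [0.41, 0.63, 0.50, 0.42],  [-0.46, -0.47, 0.59, 0.46]] @ diag([10.191703570765466, 5.764671738102158, 4.910461850155778, 0.3527073797601808]) @ [[-0.2, 0.57, 0.54, 0.58], [-0.22, -0.44, -0.43, 0.76], [0.54, 0.58, -0.59, 0.16], [0.79, -0.38, 0.42, 0.24]]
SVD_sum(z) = [[-0.28, 0.81, 0.77, 0.83], [-1.54, 4.50, 4.26, 4.6], [-0.82, 2.4, 2.27, 2.45], [0.93, -2.70, -2.56, -2.76]] + [[0.10, 0.21, 0.2, -0.36], [0.76, 1.55, 1.50, -2.65], [-0.79, -1.61, -1.57, 2.77], [0.59, 1.2, 1.17, -2.06]] + [[1.69,1.79,-1.82,0.50], [-0.07,-0.07,0.07,-0.02], [1.33,1.42,-1.44,0.39], [1.58,1.68,-1.71,0.47]] + [[-0.21, 0.1, -0.11, -0.06], [0.05, -0.02, 0.03, 0.02], [0.12, -0.06, 0.06, 0.04], [0.13, -0.06, 0.07, 0.04]]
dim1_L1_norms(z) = [6.08, 14.55, 8.63, 10.69]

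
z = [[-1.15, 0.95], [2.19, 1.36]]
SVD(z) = [[-0.25, 0.97], [0.97, 0.25]] @ diag([2.638784742635962, 1.3811281917445826]) @ [[0.91, 0.41], [-0.41, 0.91]]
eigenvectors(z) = [[-0.82, -0.29],[0.57, -0.96]]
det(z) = -3.64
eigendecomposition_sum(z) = [[-1.5,0.45], [1.03,-0.31]] + [[0.35, 0.5], [1.16, 1.67]]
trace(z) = 0.21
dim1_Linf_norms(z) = [1.15, 2.19]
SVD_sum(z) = [[-0.6, -0.27], [2.33, 1.04]] + [[-0.55, 1.22], [-0.14, 0.32]]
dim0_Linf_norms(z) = [2.19, 1.36]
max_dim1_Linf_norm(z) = 2.19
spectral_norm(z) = 2.64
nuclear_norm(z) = 4.02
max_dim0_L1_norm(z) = 3.34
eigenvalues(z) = [-1.81, 2.02]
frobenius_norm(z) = 2.98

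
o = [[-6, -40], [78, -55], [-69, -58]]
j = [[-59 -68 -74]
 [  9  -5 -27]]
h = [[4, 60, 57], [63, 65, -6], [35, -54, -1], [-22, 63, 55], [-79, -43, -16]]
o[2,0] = -69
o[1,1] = -55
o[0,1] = -40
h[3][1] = 63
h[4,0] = -79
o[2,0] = -69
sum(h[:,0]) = 1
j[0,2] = -74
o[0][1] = -40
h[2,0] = 35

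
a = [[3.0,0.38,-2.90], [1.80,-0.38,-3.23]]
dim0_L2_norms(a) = [3.5, 0.54, 4.34]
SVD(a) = [[-0.75,-0.66], [-0.66,0.75]] @ diag([5.5160994345304735, 0.9717751943595708]) @ [[-0.62,-0.01,0.78], [-0.65,-0.55,-0.52]]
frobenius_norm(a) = 5.60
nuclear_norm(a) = 6.49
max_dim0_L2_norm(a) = 4.34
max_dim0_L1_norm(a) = 6.13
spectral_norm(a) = 5.52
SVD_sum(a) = [[2.58,0.03,-3.24],[2.27,0.02,-2.85]] + [[0.42,0.35,0.34], [-0.47,-0.4,-0.38]]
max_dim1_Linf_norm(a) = 3.23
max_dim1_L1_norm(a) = 6.28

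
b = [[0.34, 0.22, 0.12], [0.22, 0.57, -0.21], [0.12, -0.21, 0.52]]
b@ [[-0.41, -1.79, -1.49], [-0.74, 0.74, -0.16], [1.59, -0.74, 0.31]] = [[-0.11, -0.53, -0.50], [-0.85, 0.18, -0.48], [0.93, -0.76, 0.02]]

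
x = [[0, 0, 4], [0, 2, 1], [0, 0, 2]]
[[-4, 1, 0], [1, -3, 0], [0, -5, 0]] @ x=[[0, 2, -15], [0, -6, 1], [0, -10, -5]]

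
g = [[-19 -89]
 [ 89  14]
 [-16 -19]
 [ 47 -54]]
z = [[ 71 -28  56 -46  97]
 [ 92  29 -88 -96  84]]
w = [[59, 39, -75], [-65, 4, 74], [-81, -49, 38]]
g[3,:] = [47, -54]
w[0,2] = -75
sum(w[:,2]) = 37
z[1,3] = -96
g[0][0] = -19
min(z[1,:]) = -96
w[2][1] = -49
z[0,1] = -28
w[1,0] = -65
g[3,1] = -54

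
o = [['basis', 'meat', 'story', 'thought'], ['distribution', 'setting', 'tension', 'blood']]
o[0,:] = ['basis', 'meat', 'story', 'thought']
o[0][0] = 'basis'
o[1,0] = 'distribution'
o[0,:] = ['basis', 'meat', 'story', 'thought']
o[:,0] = ['basis', 'distribution']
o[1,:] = ['distribution', 'setting', 'tension', 'blood']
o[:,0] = ['basis', 'distribution']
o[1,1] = 'setting'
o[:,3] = ['thought', 'blood']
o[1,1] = 'setting'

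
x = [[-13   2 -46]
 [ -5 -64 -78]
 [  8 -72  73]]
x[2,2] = 73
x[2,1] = -72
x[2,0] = 8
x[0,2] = -46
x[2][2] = 73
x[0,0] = -13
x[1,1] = -64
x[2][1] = -72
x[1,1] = -64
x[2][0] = 8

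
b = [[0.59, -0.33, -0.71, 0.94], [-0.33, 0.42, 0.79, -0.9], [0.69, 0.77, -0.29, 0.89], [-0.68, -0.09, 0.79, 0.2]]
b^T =[[0.59, -0.33, 0.69, -0.68], [-0.33, 0.42, 0.77, -0.09], [-0.71, 0.79, -0.29, 0.79], [0.94, -0.90, 0.89, 0.2]]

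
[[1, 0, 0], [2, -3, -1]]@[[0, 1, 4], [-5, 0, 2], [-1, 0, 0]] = [[0, 1, 4], [16, 2, 2]]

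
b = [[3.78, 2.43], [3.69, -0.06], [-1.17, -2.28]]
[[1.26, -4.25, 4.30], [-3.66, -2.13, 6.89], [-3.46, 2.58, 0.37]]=b @ [[-0.96, -0.59, 1.85], [2.01, -0.83, -1.11]]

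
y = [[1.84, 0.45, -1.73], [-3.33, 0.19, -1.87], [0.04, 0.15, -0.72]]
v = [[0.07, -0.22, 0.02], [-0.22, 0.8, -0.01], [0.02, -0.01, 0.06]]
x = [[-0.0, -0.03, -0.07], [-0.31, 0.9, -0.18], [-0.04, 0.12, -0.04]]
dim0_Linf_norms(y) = [3.33, 0.45, 1.87]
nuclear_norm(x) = 1.06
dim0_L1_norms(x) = [0.35, 1.05, 0.29]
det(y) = 0.03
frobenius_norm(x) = 0.98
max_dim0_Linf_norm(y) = 3.33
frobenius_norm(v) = 0.86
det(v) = 0.00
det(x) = 0.00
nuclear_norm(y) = 6.44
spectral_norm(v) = 0.86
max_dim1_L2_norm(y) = 3.82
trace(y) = 1.31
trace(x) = 0.86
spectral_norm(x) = 0.98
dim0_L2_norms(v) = [0.23, 0.83, 0.06]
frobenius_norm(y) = 4.66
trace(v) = 0.93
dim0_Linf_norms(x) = [0.31, 0.9, 0.18]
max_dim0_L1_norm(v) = 1.03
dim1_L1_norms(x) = [0.1, 1.39, 0.2]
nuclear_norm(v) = 0.93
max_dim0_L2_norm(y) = 3.8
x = y @ v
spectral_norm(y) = 3.94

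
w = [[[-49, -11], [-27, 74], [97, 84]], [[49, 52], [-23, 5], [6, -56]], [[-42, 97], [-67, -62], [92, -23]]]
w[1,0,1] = 52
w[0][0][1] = -11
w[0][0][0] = -49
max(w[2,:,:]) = 97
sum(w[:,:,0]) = 36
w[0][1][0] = -27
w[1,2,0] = 6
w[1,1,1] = 5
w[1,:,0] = [49, -23, 6]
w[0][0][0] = -49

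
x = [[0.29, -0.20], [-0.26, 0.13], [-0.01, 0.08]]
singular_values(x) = [0.46, 0.07]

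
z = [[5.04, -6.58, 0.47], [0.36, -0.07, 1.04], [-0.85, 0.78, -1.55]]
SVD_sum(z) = [[5.06, -6.54, 0.73], [0.22, -0.29, 0.03], [-0.77, 1.0, -0.11]] + [[-0.02, -0.05, -0.26], [0.08, 0.18, 1.02], [-0.11, -0.25, -1.43]] + [[0.00,0.0,-0.0], [0.05,0.04,-0.01], [0.04,0.03,-0.01]]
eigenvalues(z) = [4.67, -1.44, 0.19]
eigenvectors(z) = [[-0.99, 0.50, 0.80], [-0.05, 0.44, 0.58], [0.13, -0.75, -0.13]]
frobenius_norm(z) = 8.59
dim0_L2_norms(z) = [5.12, 6.63, 1.92]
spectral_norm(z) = 8.40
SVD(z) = [[-0.99, 0.15, 0.05],  [-0.04, -0.57, 0.82],  [0.15, 0.81, 0.57]] @ diag([8.401998029544286, 1.80764674346592, 0.08510207030971356]) @ [[-0.61, 0.79, -0.09], [-0.08, -0.17, -0.98], [0.79, 0.59, -0.17]]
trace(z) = 3.42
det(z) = -1.29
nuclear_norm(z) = 10.29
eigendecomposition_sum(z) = [[4.89, -6.92, -0.79], [0.23, -0.33, -0.04], [-0.64, 0.91, 0.10]] + [[0.14,0.05,1.08], [0.12,0.05,0.95], [-0.21,-0.08,-1.62]] + [[0.01, 0.29, 0.18], [0.01, 0.21, 0.13], [-0.0, -0.05, -0.03]]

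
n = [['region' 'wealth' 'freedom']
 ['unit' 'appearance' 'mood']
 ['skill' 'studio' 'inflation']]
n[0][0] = 'region'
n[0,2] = 'freedom'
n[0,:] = ['region', 'wealth', 'freedom']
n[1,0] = 'unit'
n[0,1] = 'wealth'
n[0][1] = 'wealth'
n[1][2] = 'mood'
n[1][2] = 'mood'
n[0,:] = ['region', 'wealth', 'freedom']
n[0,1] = 'wealth'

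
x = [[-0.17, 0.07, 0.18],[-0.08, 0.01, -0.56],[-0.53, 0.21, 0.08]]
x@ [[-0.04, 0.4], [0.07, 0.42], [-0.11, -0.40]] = [[-0.01, -0.11], [0.07, 0.20], [0.03, -0.16]]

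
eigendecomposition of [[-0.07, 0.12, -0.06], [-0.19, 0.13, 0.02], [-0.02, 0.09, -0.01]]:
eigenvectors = [[-0.48+0.40j, (-0.48-0.4j), (0.28+0j)],[(-0.64+0j), (-0.64-0j), (0.67+0j)],[(-0.08+0.45j), -0.08-0.45j, 0.68+0.00j]]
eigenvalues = [(-0.01+0.11j), (-0.01-0.11j), (0.07+0j)]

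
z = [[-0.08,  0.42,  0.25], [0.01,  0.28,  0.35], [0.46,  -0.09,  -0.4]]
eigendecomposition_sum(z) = [[-0.1,0.07,0.07], [-0.46,0.33,0.32], [0.91,-0.64,-0.63]] + [[-0.11, 0.09, 0.04], [0.34, -0.3, -0.11], [-0.51, 0.44, 0.17]] + [[0.13,  0.25,  0.14], [0.13,  0.25,  0.14], [0.06,  0.11,  0.06]]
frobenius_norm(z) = 0.91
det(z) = 0.04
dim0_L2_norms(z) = [0.47, 0.51, 0.59]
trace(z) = -0.20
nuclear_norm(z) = 1.34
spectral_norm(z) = 0.80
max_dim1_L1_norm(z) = 0.95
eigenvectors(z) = [[0.10,-0.18,-0.68], [0.45,0.55,-0.67], [-0.89,-0.82,-0.30]]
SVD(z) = [[-0.55,-0.51,0.66], [-0.50,-0.44,-0.75], [0.67,-0.74,-0.01]] @ diag([0.8016544513725562, 0.407105532932023, 0.13272236303916327]) @ [[0.43, -0.54, -0.72], [-0.75, -0.66, 0.04], [-0.50, 0.52, -0.69]]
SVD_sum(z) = [[-0.19, 0.24, 0.32], [-0.17, 0.21, 0.29], [0.23, -0.29, -0.39]] + [[0.16, 0.14, -0.01], [0.13, 0.12, -0.01], [0.23, 0.2, -0.01]] + [[-0.04, 0.05, -0.06], [0.05, -0.05, 0.07], [0.00, -0.00, 0.0]]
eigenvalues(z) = [-0.41, -0.24, 0.45]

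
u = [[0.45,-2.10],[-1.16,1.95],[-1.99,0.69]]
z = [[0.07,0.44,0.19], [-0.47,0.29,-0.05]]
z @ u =[[-0.86, 0.84],[-0.45, 1.52]]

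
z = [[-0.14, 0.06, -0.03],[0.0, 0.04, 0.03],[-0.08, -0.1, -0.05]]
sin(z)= [[-0.14, 0.06, -0.03], [-0.0, 0.04, 0.03], [-0.08, -0.1, -0.05]]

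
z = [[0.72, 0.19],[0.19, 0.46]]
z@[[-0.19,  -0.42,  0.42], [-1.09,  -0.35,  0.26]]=[[-0.34, -0.37, 0.35], [-0.54, -0.24, 0.2]]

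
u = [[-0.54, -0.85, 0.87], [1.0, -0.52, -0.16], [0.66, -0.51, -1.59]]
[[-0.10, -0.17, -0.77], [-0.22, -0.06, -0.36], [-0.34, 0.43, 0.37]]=u @ [[-0.07, -0.13, -0.16],[0.26, -0.04, 0.53],[0.10, -0.31, -0.47]]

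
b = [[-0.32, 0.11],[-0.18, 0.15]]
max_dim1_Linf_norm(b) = 0.32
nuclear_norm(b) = 0.48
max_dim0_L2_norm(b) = 0.37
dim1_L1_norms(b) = [0.43, 0.33]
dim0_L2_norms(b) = [0.37, 0.19]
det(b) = -0.03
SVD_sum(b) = [[-0.30, 0.15], [-0.20, 0.10]] + [[-0.02, -0.04], [0.02, 0.05]]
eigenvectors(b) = [[-0.92, -0.25], [-0.39, -0.97]]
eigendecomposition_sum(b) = [[-0.31, 0.08], [-0.13, 0.03]] + [[-0.01,0.03], [-0.05,0.12]]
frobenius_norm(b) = 0.41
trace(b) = -0.17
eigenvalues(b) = [-0.27, 0.1]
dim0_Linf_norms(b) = [0.32, 0.15]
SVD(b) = [[-0.83, -0.56], [-0.56, 0.83]] @ diag([0.4056694505500506, 0.06951472427061833]) @ [[0.9, -0.43], [0.43, 0.9]]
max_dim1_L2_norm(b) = 0.34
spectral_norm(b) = 0.41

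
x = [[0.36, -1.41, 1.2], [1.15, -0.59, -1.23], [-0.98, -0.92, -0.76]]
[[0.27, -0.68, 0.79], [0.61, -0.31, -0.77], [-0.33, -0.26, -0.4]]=x@[[0.45,-0.1,-0.03], [-0.10,0.42,-0.04], [-0.03,-0.04,0.62]]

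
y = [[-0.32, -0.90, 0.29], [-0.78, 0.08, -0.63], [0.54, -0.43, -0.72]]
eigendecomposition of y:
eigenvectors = [[(-0.58+0j), 0.16-0.56j, 0.16+0.56j],[(0.73+0j), (-0.2-0.44j), (-0.2+0.44j)],[-0.36+0.00j, -0.65+0.00j, -0.65-0.00j]]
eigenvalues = [(1.01+0j), (-0.98+0.17j), (-0.98-0.17j)]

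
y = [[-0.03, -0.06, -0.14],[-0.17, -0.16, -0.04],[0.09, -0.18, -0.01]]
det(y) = -0.01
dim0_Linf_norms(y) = [0.17, 0.18, 0.14]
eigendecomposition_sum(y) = [[(0.01+0.06j),(0.02-0.03j),(-0.05+0j)], [-0.04-0.02j,0.01+0.02j,0.02-0.03j], [(0.07-0.03j),-0.04-0.01j,(0.01+0.06j)]] + [[0.01-0.06j, 0.02+0.03j, (-0.05-0j)], [-0.04+0.02j, 0.01-0.02j, 0.02+0.03j], [0.07+0.03j, -0.04+0.01j, (0.01-0.06j)]] + [[(-0.05+0j),-0.10+0.00j,-0.04+0.00j], [(-0.1+0j),-0.18+0.00j,(-0.08+0j)], [(-0.05+0j),-0.09+0.00j,(-0.04+0j)]]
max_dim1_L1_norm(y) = 0.37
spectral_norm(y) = 0.27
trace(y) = -0.20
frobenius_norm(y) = 0.35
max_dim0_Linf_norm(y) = 0.18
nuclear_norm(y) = 0.57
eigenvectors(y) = [[-0.13+0.55j, -0.13-0.55j, 0.43+0.00j], [(-0.25-0.3j), -0.25+0.30j, (0.81+0j)], [(0.73+0j), 0.73-0.00j, 0.40+0.00j]]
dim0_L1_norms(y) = [0.29, 0.4, 0.19]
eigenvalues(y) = [(0.04+0.14j), (0.04-0.14j), (-0.27+0j)]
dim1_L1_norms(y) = [0.23, 0.37, 0.28]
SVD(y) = [[-0.41,-0.09,-0.91], [-0.80,-0.45,0.40], [-0.44,0.89,0.12]] @ diag([0.2724348600703761, 0.18059782356087403, 0.11816798696563284]) @ [[0.40, 0.85, 0.34],[0.88, -0.46, 0.12],[-0.26, -0.26, 0.93]]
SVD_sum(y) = [[-0.04,-0.09,-0.04], [-0.09,-0.19,-0.07], [-0.05,-0.1,-0.04]] + [[-0.01, 0.01, -0.0], [-0.07, 0.04, -0.01], [0.14, -0.07, 0.02]] + [[0.03,0.03,-0.10],[-0.01,-0.01,0.04],[-0.00,-0.0,0.01]]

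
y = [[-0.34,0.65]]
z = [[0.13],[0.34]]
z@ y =[[-0.04, 0.08], [-0.12, 0.22]]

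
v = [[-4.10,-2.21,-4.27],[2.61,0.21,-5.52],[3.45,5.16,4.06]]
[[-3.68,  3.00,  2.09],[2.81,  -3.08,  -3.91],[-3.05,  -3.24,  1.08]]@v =[[30.13,19.55,7.64], [-33.05,-27.03,-10.87], [7.77,11.63,35.29]]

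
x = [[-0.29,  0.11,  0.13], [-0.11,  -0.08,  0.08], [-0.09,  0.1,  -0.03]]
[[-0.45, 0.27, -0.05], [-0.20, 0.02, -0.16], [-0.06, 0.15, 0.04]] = x @ [[0.96, -0.87, 0.85], [-0.11, 0.60, 1.27], [-1.25, -0.36, 0.43]]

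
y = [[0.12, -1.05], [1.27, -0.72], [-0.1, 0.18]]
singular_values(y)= [1.64, 0.77]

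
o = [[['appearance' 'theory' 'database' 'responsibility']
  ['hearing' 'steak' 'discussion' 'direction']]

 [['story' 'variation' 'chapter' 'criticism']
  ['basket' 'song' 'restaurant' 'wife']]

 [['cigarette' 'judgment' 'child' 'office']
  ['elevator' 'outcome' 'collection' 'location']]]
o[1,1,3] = 'wife'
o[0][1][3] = 'direction'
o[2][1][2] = 'collection'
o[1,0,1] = 'variation'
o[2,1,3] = 'location'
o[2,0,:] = ['cigarette', 'judgment', 'child', 'office']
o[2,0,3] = 'office'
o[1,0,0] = 'story'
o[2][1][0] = 'elevator'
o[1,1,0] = 'basket'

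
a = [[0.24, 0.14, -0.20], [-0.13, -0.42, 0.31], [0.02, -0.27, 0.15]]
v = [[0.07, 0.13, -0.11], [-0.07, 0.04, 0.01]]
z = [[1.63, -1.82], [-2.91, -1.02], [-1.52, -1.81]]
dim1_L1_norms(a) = [0.58, 0.86, 0.44]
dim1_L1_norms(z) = [3.45, 3.93, 3.33]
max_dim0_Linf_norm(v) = 0.13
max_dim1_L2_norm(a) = 0.54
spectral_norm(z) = 3.81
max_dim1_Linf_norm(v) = 0.13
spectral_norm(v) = 0.18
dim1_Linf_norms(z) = [1.82, 2.91, 1.81]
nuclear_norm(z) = 6.37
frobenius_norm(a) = 0.71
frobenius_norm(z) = 4.59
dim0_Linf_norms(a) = [0.24, 0.42, 0.31]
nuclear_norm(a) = 0.89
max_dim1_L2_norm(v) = 0.18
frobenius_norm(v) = 0.20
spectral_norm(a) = 0.68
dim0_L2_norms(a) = [0.27, 0.52, 0.4]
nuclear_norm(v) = 0.27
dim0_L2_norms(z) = [3.67, 2.76]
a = z @ v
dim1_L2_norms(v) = [0.18, 0.08]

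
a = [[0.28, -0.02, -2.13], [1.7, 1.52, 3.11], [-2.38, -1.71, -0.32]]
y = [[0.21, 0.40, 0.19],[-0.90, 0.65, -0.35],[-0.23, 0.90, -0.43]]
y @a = [[0.29,0.28,0.74], [1.69,1.6,4.05], [2.49,2.11,3.43]]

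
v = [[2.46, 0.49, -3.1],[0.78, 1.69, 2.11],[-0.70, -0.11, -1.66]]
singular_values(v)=[4.35, 2.74, 0.82]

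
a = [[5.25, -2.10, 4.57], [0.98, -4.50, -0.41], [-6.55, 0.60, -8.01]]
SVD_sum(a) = [[4.80, -1.19, 5.19], [0.74, -0.18, 0.80], [-6.89, 1.70, -7.45]] + [[0.1,-1.04,-0.33],[0.39,-4.26,-1.34],[0.11,-1.18,-0.37]] + [[0.35, 0.13, -0.3], [-0.15, -0.05, 0.13], [0.23, 0.08, -0.19]]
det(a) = 36.39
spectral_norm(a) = 12.59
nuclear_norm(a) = 17.97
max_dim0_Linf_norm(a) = 8.01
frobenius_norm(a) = 13.48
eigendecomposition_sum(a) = [[2.93, -0.84, 1.39],[0.57, -0.16, 0.27],[-1.91, 0.55, -0.91]] + [[0.85, 0.74, 1.52], [-1.69, -1.48, -3.04], [-2.80, -2.45, -5.03]] + [[1.47,-2.00,1.66], [2.10,-2.85,2.36], [-1.84,2.5,-2.07]]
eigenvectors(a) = [[0.83, -0.25, 0.47], [0.16, 0.50, 0.66], [-0.54, 0.83, -0.58]]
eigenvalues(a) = [1.86, -5.67, -3.45]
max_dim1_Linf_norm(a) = 8.01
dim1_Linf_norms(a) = [5.25, 4.5, 8.01]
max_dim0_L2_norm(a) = 9.23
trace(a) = -7.26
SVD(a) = [[-0.57,-0.23,0.79], [-0.09,-0.94,-0.34], [0.82,-0.26,0.51]] @ diag([12.586964577542284, 4.781339565254043, 0.604660801964239]) @ [[-0.67, 0.17, -0.72], [-0.09, 0.95, 0.30], [0.74, 0.26, -0.62]]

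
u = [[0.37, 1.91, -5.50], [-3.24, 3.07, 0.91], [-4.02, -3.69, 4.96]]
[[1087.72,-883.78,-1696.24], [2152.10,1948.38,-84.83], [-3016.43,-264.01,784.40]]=u @ [[122.96,  2.5,  173.07], [804.17,  534.58,  54.54], [89.77,  346.5,  338.99]]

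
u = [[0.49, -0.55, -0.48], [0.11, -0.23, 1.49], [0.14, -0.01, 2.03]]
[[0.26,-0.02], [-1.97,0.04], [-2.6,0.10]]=u @ [[-0.41, 0.17], [0.26, 0.15], [-1.25, 0.04]]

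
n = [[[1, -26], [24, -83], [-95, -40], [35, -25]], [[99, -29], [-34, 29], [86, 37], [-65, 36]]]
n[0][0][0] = 1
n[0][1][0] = 24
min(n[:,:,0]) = -95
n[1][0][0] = 99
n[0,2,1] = -40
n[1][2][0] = 86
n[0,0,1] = -26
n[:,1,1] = [-83, 29]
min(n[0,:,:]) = -95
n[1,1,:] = [-34, 29]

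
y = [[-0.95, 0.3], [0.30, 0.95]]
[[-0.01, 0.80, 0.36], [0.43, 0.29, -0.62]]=y@[[0.14, -0.68, -0.53], [0.41, 0.52, -0.49]]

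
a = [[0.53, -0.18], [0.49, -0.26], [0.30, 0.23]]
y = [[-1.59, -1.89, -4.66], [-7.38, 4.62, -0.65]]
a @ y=[[0.49, -1.83, -2.35],[1.14, -2.13, -2.11],[-2.17, 0.5, -1.55]]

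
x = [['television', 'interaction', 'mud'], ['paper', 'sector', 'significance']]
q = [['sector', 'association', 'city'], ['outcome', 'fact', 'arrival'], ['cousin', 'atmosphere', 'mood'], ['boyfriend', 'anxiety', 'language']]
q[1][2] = 'arrival'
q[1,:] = ['outcome', 'fact', 'arrival']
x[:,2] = ['mud', 'significance']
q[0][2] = 'city'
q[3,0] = 'boyfriend'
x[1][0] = 'paper'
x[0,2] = 'mud'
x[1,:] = ['paper', 'sector', 'significance']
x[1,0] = 'paper'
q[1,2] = 'arrival'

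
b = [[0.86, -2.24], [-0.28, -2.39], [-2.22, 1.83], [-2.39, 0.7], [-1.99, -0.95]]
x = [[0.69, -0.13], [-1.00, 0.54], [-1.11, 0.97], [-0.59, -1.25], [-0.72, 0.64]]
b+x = [[1.55, -2.37], [-1.28, -1.85], [-3.33, 2.80], [-2.98, -0.55], [-2.71, -0.31]]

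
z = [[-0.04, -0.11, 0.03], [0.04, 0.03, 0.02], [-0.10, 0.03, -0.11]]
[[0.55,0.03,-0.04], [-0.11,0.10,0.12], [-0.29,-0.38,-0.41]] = z@[[-3.64, -2.21, 4.9],[-2.22, 2.21, -1.76],[5.32, 6.11, -1.2]]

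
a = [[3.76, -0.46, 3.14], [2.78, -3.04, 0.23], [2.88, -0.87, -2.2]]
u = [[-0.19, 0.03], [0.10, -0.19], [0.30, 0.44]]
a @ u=[[0.18, 1.58], [-0.76, 0.76], [-1.29, -0.72]]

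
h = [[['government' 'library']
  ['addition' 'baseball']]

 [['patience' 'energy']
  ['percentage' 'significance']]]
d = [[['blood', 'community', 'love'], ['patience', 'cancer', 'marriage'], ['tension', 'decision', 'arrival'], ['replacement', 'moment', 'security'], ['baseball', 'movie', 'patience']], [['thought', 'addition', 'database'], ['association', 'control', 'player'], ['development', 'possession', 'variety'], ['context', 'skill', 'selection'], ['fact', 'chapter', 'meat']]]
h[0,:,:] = [['government', 'library'], ['addition', 'baseball']]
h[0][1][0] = 'addition'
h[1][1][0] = 'percentage'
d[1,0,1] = 'addition'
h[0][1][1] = 'baseball'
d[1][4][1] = 'chapter'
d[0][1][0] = 'patience'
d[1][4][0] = 'fact'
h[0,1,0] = 'addition'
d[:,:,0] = [['blood', 'patience', 'tension', 'replacement', 'baseball'], ['thought', 'association', 'development', 'context', 'fact']]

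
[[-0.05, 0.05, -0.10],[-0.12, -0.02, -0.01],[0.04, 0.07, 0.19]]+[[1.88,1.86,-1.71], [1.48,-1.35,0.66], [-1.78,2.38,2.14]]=[[1.83, 1.91, -1.81], [1.36, -1.37, 0.65], [-1.74, 2.45, 2.33]]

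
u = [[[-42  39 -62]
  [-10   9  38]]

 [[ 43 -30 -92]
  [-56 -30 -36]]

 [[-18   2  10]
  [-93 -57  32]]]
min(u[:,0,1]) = -30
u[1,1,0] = -56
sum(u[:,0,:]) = -150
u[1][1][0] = -56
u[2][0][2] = 10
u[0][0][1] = 39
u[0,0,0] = -42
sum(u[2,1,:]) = -118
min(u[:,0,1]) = -30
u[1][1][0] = -56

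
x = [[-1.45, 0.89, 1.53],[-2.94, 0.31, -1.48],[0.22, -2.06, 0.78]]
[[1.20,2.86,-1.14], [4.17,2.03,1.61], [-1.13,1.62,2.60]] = x @ [[-1.16, -1.25, -0.51], [0.25, -0.54, -1.46], [-0.46, 1.00, -0.38]]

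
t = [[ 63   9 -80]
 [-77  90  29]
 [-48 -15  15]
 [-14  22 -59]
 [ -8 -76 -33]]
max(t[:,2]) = 29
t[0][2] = -80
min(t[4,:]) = -76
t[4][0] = -8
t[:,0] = [63, -77, -48, -14, -8]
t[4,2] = -33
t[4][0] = -8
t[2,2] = 15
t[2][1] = -15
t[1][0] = -77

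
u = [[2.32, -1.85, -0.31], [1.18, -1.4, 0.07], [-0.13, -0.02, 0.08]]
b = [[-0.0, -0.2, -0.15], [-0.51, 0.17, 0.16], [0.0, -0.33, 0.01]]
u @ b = [[0.94,  -0.68,  -0.65], [0.71,  -0.5,  -0.40], [0.01,  -0.0,  0.02]]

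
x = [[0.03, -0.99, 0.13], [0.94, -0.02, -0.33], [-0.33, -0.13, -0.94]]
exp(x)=[[0.56, -0.85, 0.18],[0.84, 0.55, -0.13],[-0.22, 0.04, 0.38]]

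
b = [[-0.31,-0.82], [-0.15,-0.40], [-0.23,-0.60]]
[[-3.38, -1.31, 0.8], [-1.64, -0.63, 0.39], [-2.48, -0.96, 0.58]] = b @ [[2.3, 2.44, 0.44],  [3.25, 0.67, -1.14]]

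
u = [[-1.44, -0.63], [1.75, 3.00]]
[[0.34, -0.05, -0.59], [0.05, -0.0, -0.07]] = u @[[-0.33, 0.05, 0.56], [0.21, -0.03, -0.35]]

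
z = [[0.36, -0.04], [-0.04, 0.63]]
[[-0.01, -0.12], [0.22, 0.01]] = z @ [[0.02, -0.33], [0.35, -0.00]]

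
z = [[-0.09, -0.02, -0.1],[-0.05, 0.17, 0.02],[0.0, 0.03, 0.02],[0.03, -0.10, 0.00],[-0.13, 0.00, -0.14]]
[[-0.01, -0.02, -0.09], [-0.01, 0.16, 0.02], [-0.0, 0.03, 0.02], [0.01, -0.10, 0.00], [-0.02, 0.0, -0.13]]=z @ [[0.17, -0.02, 0.0], [-0.02, 0.95, -0.01], [0.00, -0.01, 0.92]]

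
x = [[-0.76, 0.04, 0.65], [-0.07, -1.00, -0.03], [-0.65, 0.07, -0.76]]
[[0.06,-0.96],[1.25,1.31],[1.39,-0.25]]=x @ [[-1.04, 0.79], [-1.15, -1.35], [-1.05, -0.47]]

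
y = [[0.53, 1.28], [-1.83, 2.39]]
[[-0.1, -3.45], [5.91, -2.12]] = y@[[-2.16, -1.53], [0.82, -2.06]]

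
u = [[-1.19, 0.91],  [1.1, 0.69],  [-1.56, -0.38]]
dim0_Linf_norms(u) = [1.56, 0.91]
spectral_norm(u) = 2.25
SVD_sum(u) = [[-1.12, -0.08], [1.14, 0.08], [-1.58, -0.12]] + [[-0.07, 0.99], [-0.04, 0.61], [0.02, -0.26]]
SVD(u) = [[-0.50,-0.83], [0.51,-0.51], [-0.70,0.22]] @ diag([2.2537998536054134, 1.1952766290228456]) @ [[1.00,0.07], [0.07,-1.00]]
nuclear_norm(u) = 3.45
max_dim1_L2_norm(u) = 1.61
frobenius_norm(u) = 2.55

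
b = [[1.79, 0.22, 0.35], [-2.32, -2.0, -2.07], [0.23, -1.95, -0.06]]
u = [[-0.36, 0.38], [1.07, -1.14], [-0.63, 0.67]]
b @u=[[-0.63, 0.66], [-0.00, 0.01], [-2.13, 2.27]]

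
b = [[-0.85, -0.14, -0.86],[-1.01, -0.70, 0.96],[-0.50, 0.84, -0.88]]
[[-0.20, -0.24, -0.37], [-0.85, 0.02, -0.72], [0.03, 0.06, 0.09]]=b@[[0.53, -0.01, 0.44], [0.04, 0.32, 0.31], [-0.30, 0.24, -0.06]]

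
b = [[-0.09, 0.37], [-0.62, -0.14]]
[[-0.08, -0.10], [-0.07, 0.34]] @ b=[[0.07, -0.02], [-0.20, -0.07]]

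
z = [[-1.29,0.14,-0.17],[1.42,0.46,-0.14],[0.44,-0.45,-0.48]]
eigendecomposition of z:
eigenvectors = [[0.10, 0.56, -0.2],[0.94, -0.52, 0.34],[-0.33, -0.65, 0.92]]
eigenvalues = [0.66, -1.22, -0.74]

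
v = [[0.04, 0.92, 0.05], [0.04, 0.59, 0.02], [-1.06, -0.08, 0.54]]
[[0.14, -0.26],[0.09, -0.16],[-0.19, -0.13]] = v@[[0.21, -0.13], [0.14, -0.25], [0.09, -0.54]]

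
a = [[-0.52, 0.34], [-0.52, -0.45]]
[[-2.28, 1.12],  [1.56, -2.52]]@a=[[0.6, -1.28], [0.50, 1.66]]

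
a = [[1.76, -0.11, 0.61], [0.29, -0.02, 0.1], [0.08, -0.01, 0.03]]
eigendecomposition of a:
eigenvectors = [[-0.99,-0.21,-0.33], [-0.16,0.66,-0.13], [-0.04,0.72,0.93]]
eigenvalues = [1.77, -0.0, 0.0]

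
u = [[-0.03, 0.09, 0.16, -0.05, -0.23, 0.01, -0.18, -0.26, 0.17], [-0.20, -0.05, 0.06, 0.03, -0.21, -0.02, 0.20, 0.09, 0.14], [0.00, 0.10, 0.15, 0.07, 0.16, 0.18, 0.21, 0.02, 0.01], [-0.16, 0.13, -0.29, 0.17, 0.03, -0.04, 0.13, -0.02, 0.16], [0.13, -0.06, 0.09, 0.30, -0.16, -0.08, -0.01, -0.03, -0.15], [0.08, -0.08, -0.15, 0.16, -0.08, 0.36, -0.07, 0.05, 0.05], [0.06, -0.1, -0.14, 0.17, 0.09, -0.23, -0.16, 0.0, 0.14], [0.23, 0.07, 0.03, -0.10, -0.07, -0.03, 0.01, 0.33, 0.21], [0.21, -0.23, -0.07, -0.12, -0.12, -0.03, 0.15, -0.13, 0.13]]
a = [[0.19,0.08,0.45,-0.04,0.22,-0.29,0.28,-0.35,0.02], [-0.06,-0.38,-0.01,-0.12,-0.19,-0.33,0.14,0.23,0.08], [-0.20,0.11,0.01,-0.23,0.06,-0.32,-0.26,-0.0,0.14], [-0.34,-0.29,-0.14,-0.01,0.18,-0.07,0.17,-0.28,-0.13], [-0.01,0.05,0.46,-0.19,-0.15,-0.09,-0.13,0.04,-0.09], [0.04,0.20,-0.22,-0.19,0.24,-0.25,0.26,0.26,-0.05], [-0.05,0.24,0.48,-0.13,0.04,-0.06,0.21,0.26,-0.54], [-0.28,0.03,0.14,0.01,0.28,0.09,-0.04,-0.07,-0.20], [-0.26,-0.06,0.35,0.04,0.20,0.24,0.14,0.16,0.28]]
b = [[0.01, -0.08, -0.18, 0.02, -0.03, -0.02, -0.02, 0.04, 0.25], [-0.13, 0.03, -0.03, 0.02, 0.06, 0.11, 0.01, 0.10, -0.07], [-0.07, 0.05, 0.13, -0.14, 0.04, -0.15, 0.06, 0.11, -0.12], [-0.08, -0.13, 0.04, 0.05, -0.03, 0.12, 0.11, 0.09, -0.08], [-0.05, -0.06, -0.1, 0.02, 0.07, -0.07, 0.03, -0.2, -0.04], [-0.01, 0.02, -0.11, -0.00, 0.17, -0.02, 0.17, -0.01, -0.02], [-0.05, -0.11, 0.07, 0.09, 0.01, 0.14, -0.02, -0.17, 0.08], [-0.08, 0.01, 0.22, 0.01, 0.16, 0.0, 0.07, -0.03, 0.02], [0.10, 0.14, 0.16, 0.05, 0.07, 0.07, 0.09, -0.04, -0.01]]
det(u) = 0.00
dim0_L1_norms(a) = [1.43, 1.44, 2.26, 0.96, 1.56, 1.74, 1.63, 1.65, 1.53]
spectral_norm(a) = 1.05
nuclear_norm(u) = 3.74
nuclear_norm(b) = 2.17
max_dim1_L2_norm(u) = 0.48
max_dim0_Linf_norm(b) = 0.25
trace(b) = 0.21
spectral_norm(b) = 0.48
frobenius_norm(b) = 0.84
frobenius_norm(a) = 1.92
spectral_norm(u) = 0.54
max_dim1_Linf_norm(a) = 0.54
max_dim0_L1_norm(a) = 2.26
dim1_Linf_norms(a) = [0.45, 0.38, 0.32, 0.34, 0.46, 0.26, 0.54, 0.28, 0.35]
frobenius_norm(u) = 1.30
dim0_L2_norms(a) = [0.59, 0.59, 0.92, 0.4, 0.57, 0.66, 0.59, 0.65, 0.68]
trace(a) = -0.17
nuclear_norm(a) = 5.13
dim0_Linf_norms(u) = [0.23, 0.23, 0.29, 0.3, 0.23, 0.36, 0.21, 0.33, 0.21]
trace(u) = 0.74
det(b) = 0.00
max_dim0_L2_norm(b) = 0.39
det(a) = 0.00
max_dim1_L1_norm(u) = 1.19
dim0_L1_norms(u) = [1.1, 0.91, 1.14, 1.17, 1.15, 0.98, 1.12, 0.93, 1.16]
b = u @ a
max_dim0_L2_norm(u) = 0.47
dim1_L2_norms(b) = [0.32, 0.22, 0.31, 0.26, 0.26, 0.27, 0.29, 0.29, 0.28]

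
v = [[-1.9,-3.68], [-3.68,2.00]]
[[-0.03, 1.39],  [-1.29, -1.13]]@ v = [[-5.06, 2.89], [6.61, 2.49]]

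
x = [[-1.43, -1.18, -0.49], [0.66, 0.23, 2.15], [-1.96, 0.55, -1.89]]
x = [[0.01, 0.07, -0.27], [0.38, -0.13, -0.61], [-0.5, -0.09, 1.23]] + [[-1.44, -1.25, -0.22], [0.28, 0.36, 2.76], [-1.46, 0.64, -3.12]]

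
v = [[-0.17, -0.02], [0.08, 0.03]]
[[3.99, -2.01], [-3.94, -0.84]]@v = [[-0.84, -0.14],[0.60, 0.05]]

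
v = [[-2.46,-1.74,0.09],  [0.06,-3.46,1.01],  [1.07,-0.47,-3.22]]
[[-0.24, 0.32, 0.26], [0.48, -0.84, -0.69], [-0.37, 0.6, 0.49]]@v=[[0.89, -0.81, -0.54], [-1.97, 2.40, 1.42], [1.47, -1.66, -1.01]]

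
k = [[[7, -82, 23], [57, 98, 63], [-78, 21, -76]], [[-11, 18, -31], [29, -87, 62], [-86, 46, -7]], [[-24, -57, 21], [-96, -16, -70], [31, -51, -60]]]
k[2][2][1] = -51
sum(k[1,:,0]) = -68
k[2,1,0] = -96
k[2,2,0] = 31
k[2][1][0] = -96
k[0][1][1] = 98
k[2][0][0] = -24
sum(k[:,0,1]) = -121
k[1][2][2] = -7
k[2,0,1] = -57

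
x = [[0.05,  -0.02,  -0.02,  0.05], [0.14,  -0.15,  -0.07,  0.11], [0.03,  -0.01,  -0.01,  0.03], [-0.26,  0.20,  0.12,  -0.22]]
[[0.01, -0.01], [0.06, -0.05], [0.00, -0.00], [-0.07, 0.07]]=x @[[-0.18, 0.15], [-0.41, 0.35], [-0.09, 0.08], [0.13, -0.12]]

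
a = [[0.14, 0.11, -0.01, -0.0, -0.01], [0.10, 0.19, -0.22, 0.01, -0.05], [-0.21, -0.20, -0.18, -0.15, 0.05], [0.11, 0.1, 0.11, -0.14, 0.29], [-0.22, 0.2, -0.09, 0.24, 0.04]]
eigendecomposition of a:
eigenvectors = [[0.26+0.00j, (0.03+0j), 0.40+0.00j, (-0.05-0.04j), (-0.05+0.04j)], [0.51+0.00j, (0.08+0j), -0.48+0.00j, (0.3+0.12j), 0.30-0.12j], [-0.36+0.00j, (-0.16+0j), (-0.3+0j), 0.70+0.00j, 0.70-0.00j], [(0.43+0j), 0.58+0.00j, (0.59+0j), 0.07-0.55j, (0.07+0.55j)], [0.59+0.00j, 0.79+0.00j, (0.42+0j), -0.17+0.25j, (-0.17-0.25j)]]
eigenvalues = [(0.35+0j), (0.25+0j), 0j, (-0.27+0.11j), (-0.27-0.11j)]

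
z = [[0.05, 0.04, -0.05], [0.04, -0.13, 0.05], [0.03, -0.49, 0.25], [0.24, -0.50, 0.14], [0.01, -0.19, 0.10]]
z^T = [[0.05, 0.04, 0.03, 0.24, 0.01], [0.04, -0.13, -0.49, -0.5, -0.19], [-0.05, 0.05, 0.25, 0.14, 0.1]]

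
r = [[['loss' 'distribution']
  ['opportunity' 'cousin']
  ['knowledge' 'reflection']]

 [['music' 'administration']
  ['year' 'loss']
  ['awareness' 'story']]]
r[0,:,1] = ['distribution', 'cousin', 'reflection']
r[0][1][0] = 'opportunity'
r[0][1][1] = 'cousin'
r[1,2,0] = 'awareness'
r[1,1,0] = 'year'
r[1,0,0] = 'music'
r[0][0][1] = 'distribution'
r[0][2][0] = 'knowledge'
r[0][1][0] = 'opportunity'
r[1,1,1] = 'loss'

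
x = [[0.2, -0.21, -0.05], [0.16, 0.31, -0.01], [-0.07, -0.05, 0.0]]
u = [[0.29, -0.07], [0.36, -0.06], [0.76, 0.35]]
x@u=[[-0.06, -0.02], [0.15, -0.03], [-0.04, 0.01]]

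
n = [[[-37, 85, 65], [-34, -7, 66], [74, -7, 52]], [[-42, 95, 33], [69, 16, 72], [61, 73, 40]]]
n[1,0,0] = -42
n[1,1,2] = 72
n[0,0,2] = 65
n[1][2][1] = 73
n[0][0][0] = -37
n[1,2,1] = 73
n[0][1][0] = -34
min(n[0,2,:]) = -7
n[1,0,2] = 33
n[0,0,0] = -37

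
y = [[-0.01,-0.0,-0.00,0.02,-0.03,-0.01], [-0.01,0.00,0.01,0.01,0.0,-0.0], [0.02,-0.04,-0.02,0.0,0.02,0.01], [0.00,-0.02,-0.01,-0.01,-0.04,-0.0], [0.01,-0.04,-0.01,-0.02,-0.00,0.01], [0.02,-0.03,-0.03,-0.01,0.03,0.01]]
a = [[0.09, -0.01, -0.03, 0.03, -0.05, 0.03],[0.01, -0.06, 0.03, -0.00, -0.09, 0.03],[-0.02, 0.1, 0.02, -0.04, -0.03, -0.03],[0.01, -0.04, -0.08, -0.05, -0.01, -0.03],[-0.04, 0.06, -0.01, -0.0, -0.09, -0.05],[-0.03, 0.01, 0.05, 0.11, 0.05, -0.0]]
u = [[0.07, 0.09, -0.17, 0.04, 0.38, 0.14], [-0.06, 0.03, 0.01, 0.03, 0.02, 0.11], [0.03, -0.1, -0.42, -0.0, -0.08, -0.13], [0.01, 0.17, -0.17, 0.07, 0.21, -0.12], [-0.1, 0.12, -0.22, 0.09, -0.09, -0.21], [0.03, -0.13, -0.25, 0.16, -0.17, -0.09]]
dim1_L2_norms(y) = [0.04, 0.02, 0.05, 0.05, 0.05, 0.06]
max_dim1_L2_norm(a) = 0.13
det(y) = 0.00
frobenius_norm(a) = 0.29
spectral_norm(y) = 0.09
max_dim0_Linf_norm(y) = 0.04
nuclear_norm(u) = 1.75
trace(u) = -0.43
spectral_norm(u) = 0.65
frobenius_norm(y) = 0.11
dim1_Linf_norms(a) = [0.09, 0.09, 0.1, 0.08, 0.09, 0.11]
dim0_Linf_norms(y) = [0.02, 0.04, 0.03, 0.02, 0.04, 0.01]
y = u @ a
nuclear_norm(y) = 0.20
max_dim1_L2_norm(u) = 0.46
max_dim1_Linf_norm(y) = 0.04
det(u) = -0.00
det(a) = 0.00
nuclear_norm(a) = 0.63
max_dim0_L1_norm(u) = 1.24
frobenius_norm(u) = 0.91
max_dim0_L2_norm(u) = 0.59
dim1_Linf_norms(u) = [0.38, 0.11, 0.42, 0.21, 0.22, 0.25]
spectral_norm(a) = 0.17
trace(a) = -0.09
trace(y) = -0.03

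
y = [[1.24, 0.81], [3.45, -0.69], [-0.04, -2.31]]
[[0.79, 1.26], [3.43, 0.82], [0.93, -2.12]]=y@[[0.91, 0.42], [-0.42, 0.91]]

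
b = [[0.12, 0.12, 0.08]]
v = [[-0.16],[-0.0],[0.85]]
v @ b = [[-0.02, -0.02, -0.01], [0.0, 0.0, 0.0], [0.1, 0.1, 0.07]]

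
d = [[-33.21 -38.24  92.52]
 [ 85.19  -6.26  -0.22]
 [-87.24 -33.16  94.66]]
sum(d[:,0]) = -35.26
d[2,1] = -33.16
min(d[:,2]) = -0.22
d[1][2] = -0.22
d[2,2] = 94.66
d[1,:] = [85.19, -6.26, -0.22]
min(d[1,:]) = -6.26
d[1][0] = 85.19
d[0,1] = -38.24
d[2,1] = -33.16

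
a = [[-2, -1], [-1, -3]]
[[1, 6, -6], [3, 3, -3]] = a @ [[0, -3, 3], [-1, 0, 0]]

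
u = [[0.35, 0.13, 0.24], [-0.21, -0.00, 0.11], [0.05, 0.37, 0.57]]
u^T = [[0.35,-0.21,0.05], [0.13,-0.00,0.37], [0.24,0.11,0.57]]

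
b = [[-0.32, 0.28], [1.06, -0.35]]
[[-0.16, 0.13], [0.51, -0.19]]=b @ [[0.46, -0.05], [-0.05, 0.40]]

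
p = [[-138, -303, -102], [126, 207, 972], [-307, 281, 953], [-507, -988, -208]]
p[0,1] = -303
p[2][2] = 953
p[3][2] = -208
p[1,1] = 207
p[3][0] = -507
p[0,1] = -303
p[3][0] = -507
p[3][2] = -208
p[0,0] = -138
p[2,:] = [-307, 281, 953]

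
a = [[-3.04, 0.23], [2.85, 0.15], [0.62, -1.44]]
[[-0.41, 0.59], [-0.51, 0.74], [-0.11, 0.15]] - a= [[2.63, 0.36], [-3.36, 0.59], [-0.73, 1.59]]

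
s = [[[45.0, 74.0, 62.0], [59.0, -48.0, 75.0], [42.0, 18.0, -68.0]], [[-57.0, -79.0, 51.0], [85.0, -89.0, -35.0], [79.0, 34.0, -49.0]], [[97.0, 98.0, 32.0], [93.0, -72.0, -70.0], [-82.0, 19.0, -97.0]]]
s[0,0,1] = 74.0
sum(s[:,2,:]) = -104.0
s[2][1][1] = -72.0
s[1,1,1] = -89.0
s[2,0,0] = 97.0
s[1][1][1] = -89.0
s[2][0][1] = 98.0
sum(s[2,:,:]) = 18.0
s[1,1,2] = -35.0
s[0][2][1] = 18.0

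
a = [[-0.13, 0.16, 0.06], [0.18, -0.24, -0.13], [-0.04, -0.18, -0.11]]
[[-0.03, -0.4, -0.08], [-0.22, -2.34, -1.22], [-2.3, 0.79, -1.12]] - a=[[0.10, -0.56, -0.14], [-0.4, -2.10, -1.09], [-2.26, 0.97, -1.01]]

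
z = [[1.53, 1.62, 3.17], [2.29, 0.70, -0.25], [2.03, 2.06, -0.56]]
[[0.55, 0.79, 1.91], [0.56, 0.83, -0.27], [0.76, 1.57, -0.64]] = z @ [[0.19, 0.18, -0.01], [0.18, 0.55, -0.12], [-0.01, -0.12, 0.67]]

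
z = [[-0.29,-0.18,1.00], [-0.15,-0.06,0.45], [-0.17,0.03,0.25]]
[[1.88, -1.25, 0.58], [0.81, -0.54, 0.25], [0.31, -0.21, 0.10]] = z@[[0.88, -0.58, 0.27], [-0.94, 0.62, -0.29], [1.97, -1.31, 0.61]]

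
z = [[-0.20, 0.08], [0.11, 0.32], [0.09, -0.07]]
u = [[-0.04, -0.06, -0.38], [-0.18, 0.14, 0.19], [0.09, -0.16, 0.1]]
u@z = [[-0.03, 0.00], [0.07, 0.02], [-0.03, -0.05]]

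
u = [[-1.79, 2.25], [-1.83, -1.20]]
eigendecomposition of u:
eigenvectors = [[0.74+0.00j,  0.74-0.00j], [0.10+0.66j,  0.10-0.66j]]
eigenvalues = [(-1.5+2.01j), (-1.5-2.01j)]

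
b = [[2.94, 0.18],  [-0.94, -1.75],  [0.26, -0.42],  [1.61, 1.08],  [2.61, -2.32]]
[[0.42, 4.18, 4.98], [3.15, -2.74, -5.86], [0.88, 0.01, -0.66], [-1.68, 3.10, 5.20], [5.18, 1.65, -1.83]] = b @ [[0.26, 1.37, 1.54], [-1.94, 0.83, 2.52]]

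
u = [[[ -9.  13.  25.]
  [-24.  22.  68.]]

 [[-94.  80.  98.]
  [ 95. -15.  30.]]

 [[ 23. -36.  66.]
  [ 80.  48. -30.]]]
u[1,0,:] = [-94.0, 80.0, 98.0]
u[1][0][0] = -94.0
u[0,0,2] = 25.0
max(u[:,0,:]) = 98.0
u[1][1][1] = -15.0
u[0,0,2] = 25.0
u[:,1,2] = [68.0, 30.0, -30.0]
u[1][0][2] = 98.0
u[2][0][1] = -36.0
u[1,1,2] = 30.0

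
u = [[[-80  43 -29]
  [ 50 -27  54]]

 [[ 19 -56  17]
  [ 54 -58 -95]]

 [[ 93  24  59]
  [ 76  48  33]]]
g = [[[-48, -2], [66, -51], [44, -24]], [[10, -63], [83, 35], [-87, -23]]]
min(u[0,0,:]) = -80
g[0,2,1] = -24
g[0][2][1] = -24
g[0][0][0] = -48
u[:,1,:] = [[50, -27, 54], [54, -58, -95], [76, 48, 33]]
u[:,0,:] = [[-80, 43, -29], [19, -56, 17], [93, 24, 59]]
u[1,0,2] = 17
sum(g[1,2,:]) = -110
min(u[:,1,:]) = -95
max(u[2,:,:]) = 93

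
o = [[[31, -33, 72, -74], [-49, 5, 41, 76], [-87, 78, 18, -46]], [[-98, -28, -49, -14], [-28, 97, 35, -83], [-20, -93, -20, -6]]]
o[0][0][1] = -33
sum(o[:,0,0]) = -67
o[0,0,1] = -33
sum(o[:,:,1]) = 26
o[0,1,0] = -49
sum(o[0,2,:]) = -37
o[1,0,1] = -28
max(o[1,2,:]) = -6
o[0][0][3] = -74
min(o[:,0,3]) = -74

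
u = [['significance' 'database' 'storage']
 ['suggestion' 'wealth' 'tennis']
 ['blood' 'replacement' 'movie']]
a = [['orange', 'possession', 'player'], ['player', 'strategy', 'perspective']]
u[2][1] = 'replacement'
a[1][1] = 'strategy'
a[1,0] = 'player'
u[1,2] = 'tennis'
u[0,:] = ['significance', 'database', 'storage']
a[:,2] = ['player', 'perspective']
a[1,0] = 'player'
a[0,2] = 'player'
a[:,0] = ['orange', 'player']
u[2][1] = 'replacement'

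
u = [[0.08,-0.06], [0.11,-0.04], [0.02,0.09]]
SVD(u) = [[-0.64, 0.04], [-0.73, -0.33], [0.22, -0.94]] @ diag([0.15495811104276214, 0.09048747881369557]) @ [[-0.82, 0.57], [-0.57, -0.82]]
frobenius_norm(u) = 0.18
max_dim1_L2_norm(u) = 0.12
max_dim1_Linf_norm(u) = 0.11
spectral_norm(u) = 0.15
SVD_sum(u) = [[0.08, -0.06], [0.09, -0.06], [-0.03, 0.02]] + [[-0.00, -0.0], [0.02, 0.02], [0.05, 0.07]]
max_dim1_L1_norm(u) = 0.15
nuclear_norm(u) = 0.25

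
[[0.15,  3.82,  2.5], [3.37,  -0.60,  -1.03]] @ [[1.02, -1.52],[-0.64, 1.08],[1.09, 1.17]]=[[0.43, 6.82], [2.70, -6.98]]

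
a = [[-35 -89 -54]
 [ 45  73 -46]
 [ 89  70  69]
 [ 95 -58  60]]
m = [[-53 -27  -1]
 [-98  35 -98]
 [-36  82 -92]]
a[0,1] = -89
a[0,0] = -35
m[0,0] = -53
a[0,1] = -89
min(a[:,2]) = -54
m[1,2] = -98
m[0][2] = -1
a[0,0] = -35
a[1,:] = [45, 73, -46]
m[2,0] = -36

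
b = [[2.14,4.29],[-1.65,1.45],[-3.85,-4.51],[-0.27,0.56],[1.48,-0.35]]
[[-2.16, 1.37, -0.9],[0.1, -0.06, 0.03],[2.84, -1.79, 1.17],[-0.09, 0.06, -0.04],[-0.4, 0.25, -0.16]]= b@[[-0.35, 0.22, -0.14],[-0.33, 0.21, -0.14]]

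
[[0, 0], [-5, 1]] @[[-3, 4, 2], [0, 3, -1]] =[[0, 0, 0], [15, -17, -11]]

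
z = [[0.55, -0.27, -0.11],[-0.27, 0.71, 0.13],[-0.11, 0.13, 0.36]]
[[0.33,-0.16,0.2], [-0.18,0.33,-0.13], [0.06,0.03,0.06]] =z @ [[0.63, -0.08, 0.38], [-0.08, 0.45, -0.09], [0.38, -0.09, 0.31]]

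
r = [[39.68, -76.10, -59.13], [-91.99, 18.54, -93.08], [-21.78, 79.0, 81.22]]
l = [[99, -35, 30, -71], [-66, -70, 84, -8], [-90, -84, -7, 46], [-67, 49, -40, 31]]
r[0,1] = -76.1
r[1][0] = -91.99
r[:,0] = [39.68, -91.99, -21.78]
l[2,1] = -84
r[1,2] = -93.08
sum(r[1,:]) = -166.52999999999997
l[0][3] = -71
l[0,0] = 99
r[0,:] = [39.68, -76.1, -59.13]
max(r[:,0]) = 39.68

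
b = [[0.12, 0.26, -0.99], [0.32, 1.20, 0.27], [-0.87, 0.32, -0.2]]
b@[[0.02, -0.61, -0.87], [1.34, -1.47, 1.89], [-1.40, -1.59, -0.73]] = [[1.74,1.12,1.11], [1.24,-2.39,1.79], [0.69,0.38,1.51]]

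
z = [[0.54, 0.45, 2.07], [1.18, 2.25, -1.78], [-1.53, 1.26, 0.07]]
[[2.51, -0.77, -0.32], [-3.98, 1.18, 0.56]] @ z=[[0.94, -1.01, 6.54], [-1.61, 1.57, -10.30]]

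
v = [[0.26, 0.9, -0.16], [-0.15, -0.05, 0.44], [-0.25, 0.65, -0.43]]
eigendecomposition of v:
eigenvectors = [[0.82+0.00j, 0.82-0.00j, (0.42+0j)], [(0.04+0.42j), (0.04-0.42j), -0.37+0.00j], [(-0.04+0.38j), -0.04-0.38j, 0.83+0.00j]]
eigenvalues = [(0.32+0.38j), (0.32-0.38j), (-0.85+0j)]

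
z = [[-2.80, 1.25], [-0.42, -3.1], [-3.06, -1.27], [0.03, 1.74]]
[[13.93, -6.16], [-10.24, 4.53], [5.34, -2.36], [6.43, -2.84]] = z @[[-3.30,  1.46], [3.75,  -1.66]]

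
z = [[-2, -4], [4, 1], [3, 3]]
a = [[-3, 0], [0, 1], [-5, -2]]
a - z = [[-1, 4], [-4, 0], [-8, -5]]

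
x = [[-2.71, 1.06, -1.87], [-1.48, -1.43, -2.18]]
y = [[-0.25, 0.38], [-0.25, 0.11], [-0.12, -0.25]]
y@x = [[0.12, -0.81, -0.36], [0.51, -0.42, 0.23], [0.70, 0.23, 0.77]]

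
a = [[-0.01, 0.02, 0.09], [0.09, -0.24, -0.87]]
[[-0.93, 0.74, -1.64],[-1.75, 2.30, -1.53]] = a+[[-0.92, 0.72, -1.73], [-1.84, 2.54, -0.66]]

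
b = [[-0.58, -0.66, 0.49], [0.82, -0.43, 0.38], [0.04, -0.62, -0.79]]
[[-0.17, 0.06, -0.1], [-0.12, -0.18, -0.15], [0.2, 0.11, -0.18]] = b @[[0.01, -0.18, -0.07], [0.04, -0.03, 0.24], [-0.29, -0.13, 0.03]]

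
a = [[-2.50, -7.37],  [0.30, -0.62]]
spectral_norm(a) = 7.80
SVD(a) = [[-1.00, -0.06], [-0.06, 1.0]] @ diag([7.797992254736004, 0.48230363369696966]) @ [[0.32, 0.95], [0.95, -0.32]]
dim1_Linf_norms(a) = [7.37, 0.62]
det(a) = 3.76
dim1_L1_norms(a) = [9.87, 0.92]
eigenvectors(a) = [[0.98+0.00j, 0.98-0.00j],[-0.13-0.15j, -0.13+0.15j]]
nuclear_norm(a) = 8.28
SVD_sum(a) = [[-2.47, -7.38], [-0.16, -0.47]] + [[-0.03, 0.01], [0.46, -0.15]]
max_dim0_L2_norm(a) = 7.4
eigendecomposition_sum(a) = [[(-1.25-0.06j),-3.69-4.99j], [0.15+0.20j,(-0.31+1.21j)]] + [[-1.25+0.06j, (-3.69+4.99j)],  [0.15-0.20j, -0.31-1.21j]]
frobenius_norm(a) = 7.81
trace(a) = -3.12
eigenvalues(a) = [(-1.56+1.15j), (-1.56-1.15j)]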